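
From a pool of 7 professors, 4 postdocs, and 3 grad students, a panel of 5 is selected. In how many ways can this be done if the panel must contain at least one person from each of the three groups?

1288

Unrestricted: C(14,5) = 2002 ways to pick any 5 of the 14.
Subtract selections that omit an entire group: no professors → C(7,5) = 21; no postdocs → C(10,5) = 252; no grad students → C(11,5) = 462.
Add back selections omitting two groups (i.e. drawn from a single group): C(7,5) + C(4,5) + C(3,5) = 21.
By inclusion–exclusion: 2002 − 735 + 21 = 1288.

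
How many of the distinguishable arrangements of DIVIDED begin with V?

Fix V in the first position and arrange the remaining 6 letters.
Those 6 letters have D appearing 3 times and I appearing twice, giving (6)!/(3!·2!) = 60.

60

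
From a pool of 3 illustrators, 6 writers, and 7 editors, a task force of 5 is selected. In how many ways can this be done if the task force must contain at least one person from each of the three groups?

Unrestricted: C(16,5) = 4368 ways to pick any 5 of the 16.
Subtract selections that omit an entire group: no illustrators → C(13,5) = 1287; no writers → C(10,5) = 252; no editors → C(9,5) = 126.
Add back selections omitting two groups (i.e. drawn from a single group): C(3,5) + C(6,5) + C(7,5) = 27.
By inclusion–exclusion: 4368 − 1665 + 27 = 2730.

2730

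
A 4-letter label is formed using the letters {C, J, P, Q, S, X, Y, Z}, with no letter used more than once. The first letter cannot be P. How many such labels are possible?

The first letter has 8−1 = 7 choices (anything except P).
The remaining 3 letters are filled from the other 7 symbols without repetition: 7 × 6 × 5 = 210.
Total: 7 × 210 = 1470.

1470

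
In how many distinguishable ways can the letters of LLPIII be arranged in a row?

Letter multiplicities in LLPIII: I×3, L×2, P×1.
Dividing 6! = 720 by 3!·2! = 12 for the repeated letters gives 60.

60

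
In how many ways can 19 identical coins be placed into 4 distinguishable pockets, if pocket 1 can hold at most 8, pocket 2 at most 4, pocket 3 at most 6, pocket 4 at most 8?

109

Ignoring the caps, the number of non-negative solutions to x_1+…+x_4 = 19 is C(22,3) = 1540.
Subtract solutions that violate a single cap (substitute x_i' = x_i − (cap_i+1)): x_1 ≥ 9 gives C(13,3) = 286; x_2 ≥ 5 gives C(17,3) = 680; x_3 ≥ 7 gives C(15,3) = 455; x_4 ≥ 9 gives C(13,3) = 286. Together 1707.
Add back pairs where two caps are both exceeded: 56 + 20 + 4 + 120 + 56 + 20 = 276.
By inclusion–exclusion the count is 1540 − 1707 + 276 = 109.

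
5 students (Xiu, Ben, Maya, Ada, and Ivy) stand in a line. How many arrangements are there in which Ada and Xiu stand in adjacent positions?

48

Treat {Ada, Xiu} as a single unit. There are 4 units to order, and the pair itself can be ordered 2 ways.
So the count is 2·(4)! = 48.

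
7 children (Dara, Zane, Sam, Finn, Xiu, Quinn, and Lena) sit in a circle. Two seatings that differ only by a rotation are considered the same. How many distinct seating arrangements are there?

Around a circle, 7 distinct people have 7!/7 = (6)! = 720 rotationally distinct seatings.

720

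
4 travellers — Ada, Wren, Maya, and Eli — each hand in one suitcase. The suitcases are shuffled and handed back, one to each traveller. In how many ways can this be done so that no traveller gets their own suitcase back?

This is the derangement count D_4: permutations of 4 items with no fixed point.
By inclusion–exclusion this is Σ_{j=0}^{4} (−1)^j C(4,j)·(4−j)!.
Computing: 24 − 24 + 12 − 4 + 1 = 9.

9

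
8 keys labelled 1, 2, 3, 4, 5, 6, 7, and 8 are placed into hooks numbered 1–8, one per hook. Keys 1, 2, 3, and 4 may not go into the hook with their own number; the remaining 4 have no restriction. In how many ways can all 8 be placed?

Let Aᵢ (for 1 ≤ i ≤ 4) be the placements that put key i in its forbidden hook. Any j of these fix j positions, leaving (8−j)! ways to fill the rest, and there are C(4,j) ways to pick which j.
By inclusion–exclusion, the number of valid placements is Σ_{j=0}^{4} (−1)^j C(4,j)·(8−j)!.
Computing: 40320 − 20160 + 4320 − 480 + 24 = 24024.

24024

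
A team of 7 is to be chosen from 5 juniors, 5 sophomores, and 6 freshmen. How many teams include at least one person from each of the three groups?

10660

With no constraint there are C(16,7) = 11440 possible selections.
Subtract selections that omit an entire group: no juniors → C(11,7) = 330; no sophomores → C(11,7) = 330; no freshmen → C(10,7) = 120.
Add back selections omitting two groups (i.e. drawn from a single group): C(5,7) + C(5,7) + C(6,7) = 0.
By inclusion–exclusion: 11440 − 780 + 0 = 10660.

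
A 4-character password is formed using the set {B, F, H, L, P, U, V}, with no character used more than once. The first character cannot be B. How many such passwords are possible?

The first character has 7−1 = 6 choices (anything except B).
The remaining 3 characters are filled from the other 6 symbols without repetition: 6 × 5 × 4 = 120.
Total: 6 × 120 = 720.

720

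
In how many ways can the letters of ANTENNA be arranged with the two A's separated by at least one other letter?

Total arrangements of ANTENNA: 7!/(3!·2!) = 420.
If the two A's are adjacent, glue them into one block, leaving 6 items to arrange: (6)!/(3!) = 120 ways.
Hence 420 − 120 = 300.

300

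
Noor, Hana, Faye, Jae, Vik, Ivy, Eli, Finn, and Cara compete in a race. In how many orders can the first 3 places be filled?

There are 9 choices for 1st place, 8 for 2nd, and 7 for 3rd.
That gives 9 × 8 × 7 = 504.

504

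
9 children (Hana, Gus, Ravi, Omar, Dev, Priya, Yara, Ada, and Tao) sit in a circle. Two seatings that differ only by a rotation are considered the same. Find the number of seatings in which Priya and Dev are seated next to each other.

Glue Priya and Dev into a block (2 internal orders). Seating 8 units around a circle gives (7)! arrangements.
So 2 × (7)! = 2 × 5040 = 10080.

10080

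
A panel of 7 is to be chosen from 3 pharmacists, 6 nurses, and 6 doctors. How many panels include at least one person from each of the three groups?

Total 7-person selections from all 15: C(15,7) = 6435.
Selections missing a whole group: no pharmacists → C(12,7) = 792; no nurses → C(9,7) = 36; no doctors → C(9,7) = 36.
Add back selections omitting two groups (i.e. drawn from a single group): C(3,7) + C(6,7) + C(6,7) = 0.
By inclusion–exclusion: 6435 − 864 + 0 = 5571.

5571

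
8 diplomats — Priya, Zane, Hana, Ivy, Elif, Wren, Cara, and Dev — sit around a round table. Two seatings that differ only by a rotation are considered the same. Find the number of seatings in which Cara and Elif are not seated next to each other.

Without the restriction there are (7)! = 5040 seatings.
Seatings with Cara beside Elif: treat them as a block with 2 internal orders, giving 2 × (6)! = 1440.
Subtracting, 5040 − 1440 = 3600.

3600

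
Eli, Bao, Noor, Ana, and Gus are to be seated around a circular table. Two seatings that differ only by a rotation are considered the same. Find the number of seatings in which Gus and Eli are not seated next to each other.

Without the restriction there are (4)! = 24 seatings.
Those with Gus next to Eli: fuse the pair into one unit and seat 4 units around a circle — 2·(3)! = 12.
Subtracting, 24 − 12 = 12.

12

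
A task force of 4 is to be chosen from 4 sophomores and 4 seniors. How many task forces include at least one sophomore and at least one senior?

68

Unrestricted: C(8,4) = 70 ways to pick any 4 of the 8.
Selections missing a whole group: no sophomores → C(4,4) = 1; no seniors → C(4,4) = 1.
Both groups omitted at once is impossible, so 70 − 2 = 68.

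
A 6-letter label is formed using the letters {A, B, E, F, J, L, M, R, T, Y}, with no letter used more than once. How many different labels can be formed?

151200

Choose and order 6 of the 10 symbols: the first letter has 10 options, the next 9, and so on down to 5.
That product is 10 × 9 × 8 × 7 × 6 × 5 = 151200.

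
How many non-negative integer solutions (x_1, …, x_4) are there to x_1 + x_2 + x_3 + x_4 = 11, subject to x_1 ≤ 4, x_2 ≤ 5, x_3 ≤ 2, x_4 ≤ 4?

31

Ignoring the caps, the number of non-negative solutions to x_1+…+x_4 = 11 is C(14,3) = 364.
Subtract solutions that violate a single cap (substitute x_i' = x_i − (cap_i+1)): x_1 ≥ 5 gives C(9,3) = 84; x_2 ≥ 6 gives C(8,3) = 56; x_3 ≥ 3 gives C(11,3) = 165; x_4 ≥ 5 gives C(9,3) = 84. Together 389.
Add back pairs where two caps are both exceeded: 1 + 20 + 4 + 10 + 1 + 20 = 56.
By inclusion–exclusion the count is 364 − 389 + 56 = 31.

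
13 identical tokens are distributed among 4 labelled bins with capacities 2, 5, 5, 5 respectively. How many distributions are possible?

31

Ignoring the caps, the number of non-negative solutions to x_1+…+x_4 = 13 is C(16,3) = 560.
Subtract solutions that violate a single cap (substitute x_i' = x_i − (cap_i+1)): x_1 ≥ 3 gives C(13,3) = 286; x_2 ≥ 6 gives C(10,3) = 120; x_3 ≥ 6 gives C(10,3) = 120; x_4 ≥ 6 gives C(10,3) = 120. Together 646.
Add back pairs where two caps are both exceeded: 35 + 35 + 35 + 4 + 4 + 4 = 117.
By inclusion–exclusion the count is 560 − 646 + 117 = 31.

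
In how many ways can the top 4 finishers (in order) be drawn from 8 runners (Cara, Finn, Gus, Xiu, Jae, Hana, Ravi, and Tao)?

There are 8 choices for 1st place, 7 for 2nd, and so on down to 5 for position 4.
That gives 8 × 7 × 6 × 5 = 1680.

1680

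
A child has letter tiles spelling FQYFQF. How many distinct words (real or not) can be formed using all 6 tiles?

60

FQYFQF has 6 letters with F appearing 3 times and Q appearing twice.
Dividing 6! = 720 by 3!·2! = 12 for the repeated letters gives 60.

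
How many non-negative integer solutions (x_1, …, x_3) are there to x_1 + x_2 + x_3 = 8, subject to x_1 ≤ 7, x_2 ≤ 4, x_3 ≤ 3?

Without the upper bounds there are C(10,2) = 45 ways to split 8 among 3 variables.
Subtract solutions that violate a single cap (substitute x_i' = x_i − (cap_i+1)): x_1 ≥ 8 gives C(2,2) = 1; x_2 ≥ 5 gives C(5,2) = 10; x_3 ≥ 4 gives C(6,2) = 15. Together 26.
No two caps can be exceeded simultaneously, so the pair terms are all 0.
By inclusion–exclusion the count is 45 − 26 + 0 = 19.

19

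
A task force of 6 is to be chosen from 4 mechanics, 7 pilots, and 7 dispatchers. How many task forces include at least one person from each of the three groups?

With no constraint there are C(18,6) = 18564 possible selections.
Subtract selections that omit an entire group: no mechanics → C(14,6) = 3003; no pilots → C(11,6) = 462; no dispatchers → C(11,6) = 462.
Add back selections omitting two groups (i.e. drawn from a single group): C(4,6) + C(7,6) + C(7,6) = 14.
By inclusion–exclusion: 18564 − 3927 + 14 = 14651.

14651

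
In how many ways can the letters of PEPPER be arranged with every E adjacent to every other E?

20

Treat the 2 copies of E as a single block. The multiset to arrange is then {EE, P, P, P, R}, 5 items in all.
That gives (5)!/(3!) = 20 arrangements.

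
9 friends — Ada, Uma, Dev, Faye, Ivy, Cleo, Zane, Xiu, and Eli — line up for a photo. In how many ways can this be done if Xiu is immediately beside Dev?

Treat {Xiu, Dev} as a single unit. There are 8 units to order, and the pair itself can be ordered 2 ways.
That gives 2 × 8! = 2 × 40320 = 80640.

80640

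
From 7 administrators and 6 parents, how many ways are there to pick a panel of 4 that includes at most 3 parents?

Split by how many parents are chosen (0 through 3).
Sum: C(6,0)·C(7,4) + C(6,1)·C(7,3) + C(6,2)·C(7,2) + C(6,3)·C(7,1) = 35 + 210 + 315 + 140 = 700.

700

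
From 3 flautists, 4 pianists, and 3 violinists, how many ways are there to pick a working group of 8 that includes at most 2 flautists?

Split by how many flautists are chosen (0 through 2).
Sum: C(3,0)·C(7,8) + C(3,1)·C(7,7) + C(3,2)·C(7,6) = 0 + 3 + 21 = 24.

24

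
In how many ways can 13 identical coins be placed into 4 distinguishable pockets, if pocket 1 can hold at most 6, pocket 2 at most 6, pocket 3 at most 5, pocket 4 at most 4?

Ignoring the caps, the number of non-negative solutions to x_1+…+x_4 = 13 is C(16,3) = 560.
Subtract solutions that violate a single cap (substitute x_i' = x_i − (cap_i+1)): x_1 ≥ 7 gives C(9,3) = 84; x_2 ≥ 7 gives C(9,3) = 84; x_3 ≥ 6 gives C(10,3) = 120; x_4 ≥ 5 gives C(11,3) = 165. Together 453.
Add back pairs where two caps are both exceeded: 0 + 1 + 4 + 1 + 4 + 10 = 20.
By inclusion–exclusion the count is 560 − 453 + 20 = 127.

127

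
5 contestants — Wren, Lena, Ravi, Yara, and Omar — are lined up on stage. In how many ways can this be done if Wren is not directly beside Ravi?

There are 5! = 120 arrangements in all. If Wren and Ravi are adjacent, merging them into one block gives 2·(4)! = 48 arrangements.
Complementary counting: 120 − 48 = 72.

72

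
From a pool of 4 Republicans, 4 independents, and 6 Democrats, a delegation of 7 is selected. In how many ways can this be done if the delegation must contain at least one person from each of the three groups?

With no constraint there are C(14,7) = 3432 possible selections.
Selections missing a whole group: no Republicans → C(10,7) = 120; no independents → C(10,7) = 120; no Democrats → C(8,7) = 8.
Add back selections omitting two groups (i.e. drawn from a single group): C(4,7) + C(4,7) + C(6,7) = 0.
By inclusion–exclusion: 3432 − 248 + 0 = 3184.

3184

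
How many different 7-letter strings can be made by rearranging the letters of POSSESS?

210

POSSESS has 7 letters with S appearing 4 times.
So there are 7! / (4!) = 210 distinguishable arrangements.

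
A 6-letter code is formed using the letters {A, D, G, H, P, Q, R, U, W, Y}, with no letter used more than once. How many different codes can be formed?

Choose and order 6 of the 10 symbols: the first letter has 10 options, the next 9, and so on down to 5.
That product is 10 × 9 × 8 × 7 × 6 × 5 = 151200.

151200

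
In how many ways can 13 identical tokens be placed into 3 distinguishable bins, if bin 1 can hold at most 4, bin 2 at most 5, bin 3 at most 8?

15

Ignoring the caps, the number of non-negative solutions to x_1+…+x_3 = 13 is C(15,2) = 105.
Subtract solutions that violate a single cap (substitute x_i' = x_i − (cap_i+1)): x_1 ≥ 5 gives C(10,2) = 45; x_2 ≥ 6 gives C(9,2) = 36; x_3 ≥ 9 gives C(6,2) = 15. Together 96.
Add back pairs where two caps are both exceeded: 6 + 0 + 0 = 6.
By inclusion–exclusion the count is 105 − 96 + 6 = 15.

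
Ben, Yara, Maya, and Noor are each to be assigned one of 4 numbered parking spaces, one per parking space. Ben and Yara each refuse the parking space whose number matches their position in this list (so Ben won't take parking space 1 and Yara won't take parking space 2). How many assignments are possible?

14

Let Aᵢ (for i ∈ {1, 2}) be the placements that put person i in their forbidden parking space. Any j of these fix j positions, leaving (4−j)! ways to fill the rest, and there are C(2,j) ways to pick which j.
By inclusion–exclusion, the number of valid placements is Σ_{j=0}^{2} (−1)^j C(2,j)·(4−j)!.
Computing: 24 − 12 + 2 = 14.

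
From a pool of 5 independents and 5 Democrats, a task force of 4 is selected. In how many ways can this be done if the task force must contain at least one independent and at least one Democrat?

Unrestricted: C(10,4) = 210 ways to pick any 4 of the 10.
Selections missing a whole group: no independents → C(5,4) = 5; no Democrats → C(5,4) = 5.
Both groups omitted at once is impossible, so 210 − 10 = 200.

200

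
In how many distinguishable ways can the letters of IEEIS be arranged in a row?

30

IEEIS has 5 letters with E appearing twice and I appearing twice.
Dividing 5! = 120 by 2!·2! = 4 for the repeated letters gives 30.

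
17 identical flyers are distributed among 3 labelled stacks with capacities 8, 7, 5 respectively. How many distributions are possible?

By stars and bars, unrestricted non-negative solutions to x_1+…+x_3 = 17 number C(17+2,2) = 171.
Subtract solutions that violate a single cap (substitute x_i' = x_i − (cap_i+1)): x_1 ≥ 9 gives C(10,2) = 45; x_2 ≥ 8 gives C(11,2) = 55; x_3 ≥ 6 gives C(13,2) = 78. Together 178.
Add back pairs where two caps are both exceeded: 1 + 6 + 10 = 17.
By inclusion–exclusion the count is 171 − 178 + 17 = 10.

10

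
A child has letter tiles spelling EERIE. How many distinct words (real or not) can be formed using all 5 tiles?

EERIE has 5 letters with E appearing 3 times.
The number of distinct arrangements is 5!/(3!) = 120/6 = 20.

20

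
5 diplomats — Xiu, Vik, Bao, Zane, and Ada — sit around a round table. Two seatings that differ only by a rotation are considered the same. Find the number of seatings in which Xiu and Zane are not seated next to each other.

Without the restriction there are (4)! = 24 seatings.
Seatings with Xiu beside Zane: treat them as a block with 2 internal orders, giving 2 × (3)! = 12.
Subtracting, 24 − 12 = 12.

12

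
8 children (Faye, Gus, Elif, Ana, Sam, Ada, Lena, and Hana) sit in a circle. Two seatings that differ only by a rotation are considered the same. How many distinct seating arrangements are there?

5040

Around a circle, 8 distinct people have 8!/8 = (7)! = 5040 rotationally distinct seatings.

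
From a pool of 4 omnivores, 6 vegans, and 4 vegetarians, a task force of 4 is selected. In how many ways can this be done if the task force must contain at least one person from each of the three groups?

528

With no constraint there are C(14,4) = 1001 possible selections.
Subtract selections that omit an entire group: no omnivores → C(10,4) = 210; no vegans → C(8,4) = 70; no vegetarians → C(10,4) = 210.
Add back selections omitting two groups (i.e. drawn from a single group): C(4,4) + C(6,4) + C(4,4) = 17.
By inclusion–exclusion: 1001 − 490 + 17 = 528.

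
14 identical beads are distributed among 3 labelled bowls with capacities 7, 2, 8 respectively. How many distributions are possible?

Ignoring the caps, the number of non-negative solutions to x_1+…+x_3 = 14 is C(16,2) = 120.
Subtract solutions that violate a single cap (substitute x_i' = x_i − (cap_i+1)): x_1 ≥ 8 gives C(8,2) = 28; x_2 ≥ 3 gives C(13,2) = 78; x_3 ≥ 9 gives C(7,2) = 21. Together 127.
Add back pairs where two caps are both exceeded: 10 + 0 + 6 = 16.
By inclusion–exclusion the count is 120 − 127 + 16 = 9.

9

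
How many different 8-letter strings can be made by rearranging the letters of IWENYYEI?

The 8 letters of IWENYYEI have repeats: E appearing twice, I appearing twice, and Y appearing twice.
Dividing 8! = 40320 by 2!·2!·2! = 8 for the repeated letters gives 5040.

5040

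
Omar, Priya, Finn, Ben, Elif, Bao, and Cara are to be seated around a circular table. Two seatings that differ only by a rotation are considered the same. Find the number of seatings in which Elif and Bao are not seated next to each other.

480

Without the restriction there are (6)! = 720 seatings.
Those with Elif next to Bao: fuse the pair into one unit and seat 6 units around a circle — 2·(5)! = 240.
Subtracting, 720 − 240 = 480.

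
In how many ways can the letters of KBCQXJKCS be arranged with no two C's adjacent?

70560

There are 9!/(2!·2!) = 90720 arrangements of KBCQXJKCS in total.
Arrangements with the C's together: treat CC as one letter, giving (8)!/(2!) = 20160.
Hence 90720 − 20160 = 70560.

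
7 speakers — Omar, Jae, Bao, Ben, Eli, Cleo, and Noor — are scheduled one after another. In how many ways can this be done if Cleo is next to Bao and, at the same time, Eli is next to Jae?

480

Treat {Cleo,Bao} as one block (2 orders) and {Eli,Jae} as another (2 orders).
That leaves 5 units to arrange: 2 × 2 × 5! = 4 × 120 = 480.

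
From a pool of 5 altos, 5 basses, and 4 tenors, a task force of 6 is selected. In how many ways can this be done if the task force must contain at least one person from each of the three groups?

Unrestricted: C(14,6) = 3003 ways to pick any 6 of the 14.
Selections missing a whole group: no altos → C(9,6) = 84; no basses → C(9,6) = 84; no tenors → C(10,6) = 210.
Add back selections omitting two groups (i.e. drawn from a single group): C(5,6) + C(5,6) + C(4,6) = 0.
By inclusion–exclusion: 3003 − 378 + 0 = 2625.

2625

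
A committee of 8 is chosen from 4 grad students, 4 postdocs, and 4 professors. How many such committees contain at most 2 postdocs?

201

Split by how many postdocs are chosen (0 through 2).
Sum: C(4,0)·C(8,8) + C(4,1)·C(8,7) + C(4,2)·C(8,6) = 1 + 32 + 168 = 201.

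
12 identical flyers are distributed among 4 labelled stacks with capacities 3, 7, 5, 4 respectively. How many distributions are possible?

86

Without the upper bounds there are C(15,3) = 455 ways to split 12 among 4 stacks.
Subtract solutions that violate a single cap (substitute x_i' = x_i − (cap_i+1)): x_1 ≥ 4 gives C(11,3) = 165; x_2 ≥ 8 gives C(7,3) = 35; x_3 ≥ 6 gives C(9,3) = 84; x_4 ≥ 5 gives C(10,3) = 120. Together 404.
Add back pairs where two caps are both exceeded: 1 + 10 + 20 + 0 + 0 + 4 = 35.
By inclusion–exclusion the count is 455 − 404 + 35 = 86.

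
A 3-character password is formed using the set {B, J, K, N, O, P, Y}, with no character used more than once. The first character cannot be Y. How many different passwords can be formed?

The first character has 7−1 = 6 choices (anything except Y).
The remaining 2 characters are filled from the other 6 symbols without repetition: 6 × 5 = 30.
Total: 6 × 30 = 180.

180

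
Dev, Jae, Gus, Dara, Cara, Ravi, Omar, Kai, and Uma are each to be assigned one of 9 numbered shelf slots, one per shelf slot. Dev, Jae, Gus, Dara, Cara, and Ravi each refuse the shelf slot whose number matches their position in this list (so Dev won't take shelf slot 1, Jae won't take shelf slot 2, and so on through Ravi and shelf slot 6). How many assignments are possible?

Let Aᵢ (for 1 ≤ i ≤ 6) be the placements that put person i in their forbidden shelf slot. Any j of these fix j positions, leaving (9−j)! ways to fill the rest, and there are C(6,j) ways to pick which j.
By inclusion–exclusion, the number of valid placements is Σ_{j=0}^{6} (−1)^j C(6,j)·(9−j)!.
Computing: 362880 − 241920 + 75600 − 14400 + 1800 − 144 + 6 = 183822.

183822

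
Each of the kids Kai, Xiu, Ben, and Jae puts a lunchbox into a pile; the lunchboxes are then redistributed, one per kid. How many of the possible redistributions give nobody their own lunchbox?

Count assignments avoiding every fixed point. For any j of the 4 kids fixed to their own lunchbox, the other 4−j can be arranged in (4−j)! ways.
By inclusion–exclusion this is Σ_{j=0}^{4} (−1)^j C(4,j)·(4−j)!.
Computing: 24 − 24 + 12 − 4 + 1 = 9.

9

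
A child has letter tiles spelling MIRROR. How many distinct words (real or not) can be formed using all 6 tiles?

120

MIRROR has 6 letters with R appearing 3 times.
Dividing 6! = 720 by 3! = 6 for the repeated letters gives 120.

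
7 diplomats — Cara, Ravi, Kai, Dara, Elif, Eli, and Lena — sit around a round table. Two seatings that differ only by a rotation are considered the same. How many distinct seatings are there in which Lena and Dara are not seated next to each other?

All circular seatings of 7 people number (6)! = 720.
Seatings with Lena beside Dara: treat them as a block with 2 internal orders, giving 2 × (5)! = 240.
Subtracting, 720 − 240 = 480.

480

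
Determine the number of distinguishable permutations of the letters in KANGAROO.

KANGAROO has 8 letters with A appearing twice and O appearing twice.
The number of distinct arrangements is 8!/(2!·2!) = 40320/4 = 10080.

10080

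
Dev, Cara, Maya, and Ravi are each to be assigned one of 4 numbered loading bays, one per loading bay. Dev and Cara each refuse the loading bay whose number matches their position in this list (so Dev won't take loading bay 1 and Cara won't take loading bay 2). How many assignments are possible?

Let Aᵢ (for i ∈ {1, 2}) be the placements that put person i in their forbidden loading bay. Any j of these fix j positions, leaving (4−j)! ways to fill the rest, and there are C(2,j) ways to pick which j.
By inclusion–exclusion, the number of valid placements is Σ_{j=0}^{2} (−1)^j C(2,j)·(4−j)!.
Computing: 24 − 12 + 2 = 14.

14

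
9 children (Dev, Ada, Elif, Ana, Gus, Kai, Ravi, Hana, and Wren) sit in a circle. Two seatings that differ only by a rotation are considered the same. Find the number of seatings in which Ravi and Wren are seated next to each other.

Treat {Ravi, Wren} as one unit (2 internal orders) and seat the resulting 8 units around the table: (7)! circular arrangements.
So 2 × (7)! = 2 × 5040 = 10080.

10080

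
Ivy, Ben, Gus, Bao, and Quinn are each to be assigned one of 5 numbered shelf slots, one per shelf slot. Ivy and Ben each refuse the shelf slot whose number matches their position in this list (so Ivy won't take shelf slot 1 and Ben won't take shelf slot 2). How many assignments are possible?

78

Let Aᵢ (for i ∈ {1, 2}) be the placements that put person i in their forbidden shelf slot. Any j of these fix j positions, leaving (5−j)! ways to fill the rest, and there are C(2,j) ways to pick which j.
By inclusion–exclusion, the number of valid placements is Σ_{j=0}^{2} (−1)^j C(2,j)·(5−j)!.
Computing: 120 − 48 + 6 = 78.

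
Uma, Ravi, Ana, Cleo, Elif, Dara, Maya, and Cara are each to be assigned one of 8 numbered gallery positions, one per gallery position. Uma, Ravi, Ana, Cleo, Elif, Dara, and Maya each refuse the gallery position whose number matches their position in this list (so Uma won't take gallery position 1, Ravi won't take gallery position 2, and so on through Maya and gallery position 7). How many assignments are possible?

16687

Let Aᵢ (for 1 ≤ i ≤ 7) be the placements that put person i in their forbidden gallery position. Any j of these fix j positions, leaving (8−j)! ways to fill the rest, and there are C(7,j) ways to pick which j.
By inclusion–exclusion, the number of valid placements is Σ_{j=0}^{7} (−1)^j C(7,j)·(8−j)!.
Computing: 40320 − 35280 + 15120 − 4200 + 840 − 126 + 14 − 1 = 16687.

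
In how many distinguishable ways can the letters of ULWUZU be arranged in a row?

120

Letter multiplicities in ULWUZU: L×1, U×3, W×1, Z×1.
So there are 6! / (3!) = 120 distinguishable arrangements.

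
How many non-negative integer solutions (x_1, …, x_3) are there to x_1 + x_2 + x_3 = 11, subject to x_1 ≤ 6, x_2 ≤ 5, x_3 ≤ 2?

Without the upper bounds there are C(13,2) = 78 ways to split 11 among 3 variables.
Subtract solutions that violate a single cap (substitute x_i' = x_i − (cap_i+1)): x_1 ≥ 7 gives C(6,2) = 15; x_2 ≥ 6 gives C(7,2) = 21; x_3 ≥ 3 gives C(10,2) = 45. Together 81.
Add back pairs where two caps are both exceeded: 0 + 3 + 6 = 9.
By inclusion–exclusion the count is 78 − 81 + 9 = 6.

6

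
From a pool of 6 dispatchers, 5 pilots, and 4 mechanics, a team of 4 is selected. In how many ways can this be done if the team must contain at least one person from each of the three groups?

720

Unrestricted: C(15,4) = 1365 ways to pick any 4 of the 15.
Subtract selections that omit an entire group: no dispatchers → C(9,4) = 126; no pilots → C(10,4) = 210; no mechanics → C(11,4) = 330.
Add back selections omitting two groups (i.e. drawn from a single group): C(6,4) + C(5,4) + C(4,4) = 21.
By inclusion–exclusion: 1365 − 666 + 21 = 720.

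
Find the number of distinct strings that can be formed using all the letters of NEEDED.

60

NEEDED has 6 letters with D appearing twice and E appearing 3 times.
The number of distinct arrangements is 6!/(3!·2!) = 720/12 = 60.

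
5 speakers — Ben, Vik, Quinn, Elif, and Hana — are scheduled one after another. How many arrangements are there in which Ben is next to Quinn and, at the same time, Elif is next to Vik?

Treat {Ben,Quinn} as one block (2 orders) and {Elif,Vik} as another (2 orders).
That leaves 3 units to arrange: 2 × 2 × 3! = 4 × 6 = 24.

24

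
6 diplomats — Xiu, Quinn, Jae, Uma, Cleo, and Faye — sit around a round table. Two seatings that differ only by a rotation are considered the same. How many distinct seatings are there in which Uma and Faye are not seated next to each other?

Without the restriction there are (5)! = 120 seatings.
Seatings with Uma beside Faye: treat them as a block with 2 internal orders, giving 2 × (4)! = 48.
Subtracting, 120 − 48 = 72.

72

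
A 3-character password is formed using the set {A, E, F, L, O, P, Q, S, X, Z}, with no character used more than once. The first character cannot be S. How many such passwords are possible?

The first character has 10−1 = 9 choices (anything except S).
The remaining 2 characters are filled from the other 9 symbols without repetition: 9 × 8 = 72.
Total: 9 × 72 = 648.

648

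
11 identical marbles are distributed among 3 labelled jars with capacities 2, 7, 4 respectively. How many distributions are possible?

By stars and bars, unrestricted non-negative solutions to x_1+…+x_3 = 11 number C(11+2,2) = 78.
Subtract solutions that violate a single cap (substitute x_i' = x_i − (cap_i+1)): x_1 ≥ 3 gives C(10,2) = 45; x_2 ≥ 8 gives C(5,2) = 10; x_3 ≥ 5 gives C(8,2) = 28. Together 83.
Add back pairs where two caps are both exceeded: 1 + 10 + 0 = 11.
By inclusion–exclusion the count is 78 − 83 + 11 = 6.

6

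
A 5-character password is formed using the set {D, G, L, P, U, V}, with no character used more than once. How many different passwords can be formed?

720

With no repetition, fill the 5 characters in order: 6 choices, then 5, down to 2.
That product is 6 × 5 × 4 × 3 × 2 = 720.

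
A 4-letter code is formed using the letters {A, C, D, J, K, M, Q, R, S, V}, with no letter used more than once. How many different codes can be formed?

Choose and order 4 of the 10 symbols: the first letter has 10 options, the next 9, then 8, 7.
10 × 9 × 8 × 7 = 5040.

5040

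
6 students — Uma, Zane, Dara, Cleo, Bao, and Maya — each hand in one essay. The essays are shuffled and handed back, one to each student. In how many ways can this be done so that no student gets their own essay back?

265

Count assignments avoiding every fixed point. For any j of the 6 students fixed to their own essay, the other 6−j can be arranged in (6−j)! ways.
By inclusion–exclusion this is Σ_{j=0}^{6} (−1)^j C(6,j)·(6−j)!.
Computing: 720 − 720 + 360 − 120 + 30 − 6 + 1 = 265.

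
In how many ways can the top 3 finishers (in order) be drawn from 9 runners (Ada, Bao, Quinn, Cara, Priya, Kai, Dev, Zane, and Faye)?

504

There are 9 choices for 1st place, 8 for 2nd, and 7 for 3rd.
That gives 9 × 8 × 7 = 504.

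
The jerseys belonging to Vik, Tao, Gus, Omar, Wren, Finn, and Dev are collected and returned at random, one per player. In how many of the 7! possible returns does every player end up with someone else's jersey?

1854

This is the derangement count D_7: permutations of 7 items with no fixed point.
By inclusion–exclusion this is Σ_{j=0}^{7} (−1)^j C(7,j)·(7−j)!.
Computing: 5040 − 5040 + 2520 − 840 + 210 − 42 + 7 − 1 = 1854.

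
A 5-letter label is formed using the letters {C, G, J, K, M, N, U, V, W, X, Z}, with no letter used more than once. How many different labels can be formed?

This is a permutation of 5 out of 11: P(11,5) = 11!/6!.
That product is 11 × 10 × 9 × 8 × 7 = 55440.

55440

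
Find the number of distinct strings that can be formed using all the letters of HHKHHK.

15

HHKHHK has 6 letters with H appearing 4 times and K appearing twice.
The number of distinct arrangements is 6!/(4!·2!) = 720/48 = 15.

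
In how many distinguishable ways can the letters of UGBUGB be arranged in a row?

90

The 6 letters of UGBUGB have repeats: B appearing twice, G appearing twice, and U appearing twice.
So there are 6! / (2!·2!·2!) = 90 distinguishable arrangements.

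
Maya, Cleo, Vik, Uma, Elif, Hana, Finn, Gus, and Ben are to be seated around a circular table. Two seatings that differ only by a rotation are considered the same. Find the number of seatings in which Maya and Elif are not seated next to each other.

30240

Without the restriction there are (8)! = 40320 seatings.
Those with Maya next to Elif: fuse the pair into one unit and seat 8 units around a circle — 2·(7)! = 10080.
Subtracting, 40320 − 10080 = 30240.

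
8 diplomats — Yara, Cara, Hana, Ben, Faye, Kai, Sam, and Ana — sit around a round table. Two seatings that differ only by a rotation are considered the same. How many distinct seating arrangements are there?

Around a circle, 8 distinct people have 8!/8 = (7)! = 5040 rotationally distinct seatings.

5040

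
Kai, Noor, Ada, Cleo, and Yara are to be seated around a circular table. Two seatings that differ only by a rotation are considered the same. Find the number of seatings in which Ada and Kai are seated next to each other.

12

Glue Ada and Kai into a block (2 internal orders). Seating 4 units around a circle gives (3)! arrangements.
So 2 × (3)! = 2 × 6 = 12.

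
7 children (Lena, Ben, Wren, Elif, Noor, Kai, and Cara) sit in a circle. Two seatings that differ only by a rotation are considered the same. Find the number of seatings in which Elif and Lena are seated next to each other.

240

Glue Elif and Lena into a block (2 internal orders). Seating 6 units around a circle gives (5)! arrangements.
So 2 × (5)! = 2 × 120 = 240.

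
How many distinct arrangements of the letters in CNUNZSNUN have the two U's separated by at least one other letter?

There are 9!/(4!·2!) = 7560 arrangements of CNUNZSNUN in total.
Arrangements with the U's together: treat UU as one letter, giving (8)!/(4!) = 1680.
Subtracting, 7560 − 1680 = 5880 arrangements keep the U's apart.

5880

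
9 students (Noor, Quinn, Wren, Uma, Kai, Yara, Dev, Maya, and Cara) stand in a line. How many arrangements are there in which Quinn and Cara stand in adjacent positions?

Place the 7 others and the Quinn-Cara pair as 8 objects in a line; the pair has 2 internal arrangements.
So the count is 2·(8)! = 80640.

80640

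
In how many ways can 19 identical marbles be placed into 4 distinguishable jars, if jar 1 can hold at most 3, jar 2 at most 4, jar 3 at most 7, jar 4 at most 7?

By stars and bars, unrestricted non-negative solutions to x_1+…+x_4 = 19 number C(19+3,3) = 1540.
Subtract solutions that violate a single cap (substitute x_i' = x_i − (cap_i+1)): x_1 ≥ 4 gives C(18,3) = 816; x_2 ≥ 5 gives C(17,3) = 680; x_3 ≥ 8 gives C(14,3) = 364; x_4 ≥ 8 gives C(14,3) = 364. Together 2224.
Add back pairs where two caps are both exceeded: 286 + 120 + 120 + 84 + 84 + 20 = 714.
Subtract triples: 10 + 10 + 0 + 0 = 20.
By inclusion–exclusion the count is 1540 − 2224 + 714 − 20 = 10.

10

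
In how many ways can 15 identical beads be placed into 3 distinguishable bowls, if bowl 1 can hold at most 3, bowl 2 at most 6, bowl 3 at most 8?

By stars and bars, unrestricted non-negative solutions to x_1+…+x_3 = 15 number C(15+2,2) = 136.
Subtract solutions that violate a single cap (substitute x_i' = x_i − (cap_i+1)): x_1 ≥ 4 gives C(13,2) = 78; x_2 ≥ 7 gives C(10,2) = 45; x_3 ≥ 9 gives C(8,2) = 28. Together 151.
Add back pairs where two caps are both exceeded: 15 + 6 + 0 = 21.
By inclusion–exclusion the count is 136 − 151 + 21 = 6.

6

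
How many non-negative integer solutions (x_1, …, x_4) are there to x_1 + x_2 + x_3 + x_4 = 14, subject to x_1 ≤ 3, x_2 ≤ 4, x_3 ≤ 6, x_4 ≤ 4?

20

Without the upper bounds there are C(17,3) = 680 ways to split 14 among 4 variables.
Subtract solutions that violate a single cap (substitute x_i' = x_i − (cap_i+1)): x_1 ≥ 4 gives C(13,3) = 286; x_2 ≥ 5 gives C(12,3) = 220; x_3 ≥ 7 gives C(10,3) = 120; x_4 ≥ 5 gives C(12,3) = 220. Together 846.
Add back pairs where two caps are both exceeded: 56 + 20 + 56 + 10 + 35 + 10 = 187.
Subtract triples: 0 + 1 + 0 + 0 = 1.
By inclusion–exclusion the count is 680 − 846 + 187 − 1 = 20.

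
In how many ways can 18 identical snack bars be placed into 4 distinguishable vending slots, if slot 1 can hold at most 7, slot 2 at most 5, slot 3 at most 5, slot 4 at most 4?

By stars and bars, unrestricted non-negative solutions to x_1+…+x_4 = 18 number C(18+3,3) = 1330.
Subtract solutions that violate a single cap (substitute x_i' = x_i − (cap_i+1)): x_1 ≥ 8 gives C(13,3) = 286; x_2 ≥ 6 gives C(15,3) = 455; x_3 ≥ 6 gives C(15,3) = 455; x_4 ≥ 5 gives C(16,3) = 560. Together 1756.
Add back pairs where two caps are both exceeded: 35 + 35 + 56 + 84 + 120 + 120 = 450.
Subtract triples: 0 + 0 + 0 + 4 = 4.
By inclusion–exclusion the count is 1330 − 1756 + 450 − 4 = 20.

20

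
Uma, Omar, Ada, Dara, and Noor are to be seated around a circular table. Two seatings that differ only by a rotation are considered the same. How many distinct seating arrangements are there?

24

Around a circle, 5 distinct people have 5!/5 = (4)! = 24 rotationally distinct seatings.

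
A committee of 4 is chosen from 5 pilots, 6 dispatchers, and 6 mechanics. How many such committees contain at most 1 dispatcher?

1320

Split by how many dispatchers are chosen (0 through 1).
Sum: C(6,0)·C(11,4) + C(6,1)·C(11,3) = 330 + 990 = 1320.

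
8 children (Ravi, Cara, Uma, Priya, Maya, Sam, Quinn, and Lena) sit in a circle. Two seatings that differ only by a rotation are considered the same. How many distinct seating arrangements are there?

Around a circle, 8 distinct people have 8!/8 = (7)! = 5040 rotationally distinct seatings.

5040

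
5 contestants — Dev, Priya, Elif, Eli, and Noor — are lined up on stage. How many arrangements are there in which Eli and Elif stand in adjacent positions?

Glue Eli and Elif into one block (2 internal orders), leaving 4 units to arrange in a row.
That gives 2 × 4! = 2 × 24 = 48.

48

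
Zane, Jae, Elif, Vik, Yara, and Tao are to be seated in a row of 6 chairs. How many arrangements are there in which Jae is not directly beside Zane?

480

There are 6! = 720 arrangements in all. If Jae and Zane are adjacent, merging them into one block gives 2·(5)! = 240 arrangements.
Complementary counting: 720 − 240 = 480.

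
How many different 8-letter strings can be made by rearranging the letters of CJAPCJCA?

1680

CJAPCJCA has 8 letters with A appearing twice, C appearing 3 times, and J appearing twice.
So there are 8! / (3!·2!·2!) = 1680 distinguishable arrangements.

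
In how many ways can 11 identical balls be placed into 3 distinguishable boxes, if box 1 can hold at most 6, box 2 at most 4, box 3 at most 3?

By stars and bars, unrestricted non-negative solutions to x_1+…+x_3 = 11 number C(11+2,2) = 78.
Subtract solutions that violate a single cap (substitute x_i' = x_i − (cap_i+1)): x_1 ≥ 7 gives C(6,2) = 15; x_2 ≥ 5 gives C(8,2) = 28; x_3 ≥ 4 gives C(9,2) = 36. Together 79.
Add back pairs where two caps are both exceeded: 0 + 1 + 6 = 7.
By inclusion–exclusion the count is 78 − 79 + 7 = 6.

6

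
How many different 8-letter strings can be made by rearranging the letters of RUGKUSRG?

RUGKUSRG has 8 letters with G appearing twice, R appearing twice, and U appearing twice.
The number of distinct arrangements is 8!/(2!·2!·2!) = 40320/8 = 5040.

5040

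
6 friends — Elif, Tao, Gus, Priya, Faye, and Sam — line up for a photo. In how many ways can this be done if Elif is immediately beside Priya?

Place the 4 others and the Elif-Priya pair as 5 objects in a line; the pair has 2 internal arrangements.
That gives 2 × 5! = 2 × 120 = 240.

240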